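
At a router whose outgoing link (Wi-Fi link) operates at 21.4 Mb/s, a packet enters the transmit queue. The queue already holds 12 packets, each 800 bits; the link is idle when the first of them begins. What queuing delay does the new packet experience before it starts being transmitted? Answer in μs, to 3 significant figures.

Each queued packet: L/R = 800/21400000 = 37.3832 μs.
12 queued → 448.598 μs.
Queuing delay = 449 μs.

449 μs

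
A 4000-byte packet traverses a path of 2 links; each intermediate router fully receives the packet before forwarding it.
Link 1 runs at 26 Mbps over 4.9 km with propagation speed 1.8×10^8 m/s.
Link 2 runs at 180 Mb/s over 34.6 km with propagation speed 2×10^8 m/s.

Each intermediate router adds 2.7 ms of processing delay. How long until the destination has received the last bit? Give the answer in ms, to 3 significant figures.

4.31 ms

L = 4000 × 8 = 32000 bits.
Transmission delays (L/R per hop): 1.23077, 0.177778 ms; sum = 1.40855 ms.
Propagation delays (d/s per hop): 0.0272222, 0.173 ms; sum = 0.200222 ms.
Processing at 1 router(s): 1 × 2.7 ms = 2.7 ms.
End-to-end = 4.31 ms.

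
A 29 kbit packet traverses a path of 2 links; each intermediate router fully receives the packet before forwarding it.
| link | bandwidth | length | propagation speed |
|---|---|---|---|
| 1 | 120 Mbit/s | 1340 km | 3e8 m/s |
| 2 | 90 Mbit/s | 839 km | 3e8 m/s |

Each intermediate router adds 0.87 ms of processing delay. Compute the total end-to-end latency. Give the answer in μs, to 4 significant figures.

L = 29000 bits.
Transmission delays (L/R per hop): 241.667, 322.222 μs; sum = 563.889 μs.
Propagation delays (d/s per hop): 4466.67, 2796.67 μs; sum = 7263.33 μs.
Processing at 1 router(s): 1 × 0.87 ms = 870 μs.
End-to-end = 8697 μs.

8697 μs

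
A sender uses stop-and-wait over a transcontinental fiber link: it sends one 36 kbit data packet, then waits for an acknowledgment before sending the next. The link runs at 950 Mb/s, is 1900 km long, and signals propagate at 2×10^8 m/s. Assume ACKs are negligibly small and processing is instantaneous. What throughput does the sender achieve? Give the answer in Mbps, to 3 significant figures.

1.89 Mbps

t_tx = L/R = 36000/950000000 = 3.78947e-05 s.
t_prop = 1900000/200000000 = 0.0095 s; RTT = 0.019 s.
Cycle = t_tx + RTT = 0.0190379 s.
Throughput = L / cycle = 36000 / 0.0190379 = 1.89 Mbps.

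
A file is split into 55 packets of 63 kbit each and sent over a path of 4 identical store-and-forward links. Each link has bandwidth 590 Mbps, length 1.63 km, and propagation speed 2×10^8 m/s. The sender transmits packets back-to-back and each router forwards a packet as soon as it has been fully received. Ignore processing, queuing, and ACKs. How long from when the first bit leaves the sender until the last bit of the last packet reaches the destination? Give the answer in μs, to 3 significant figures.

Per-hop transmission t_tx = L/R = 63000/590000000 = 106.78 μs.
Per-hop propagation t_prop = 1630/200000000 = 8.15 μs.
Pipeline fill: first packet needs 4·t_tx to clear all hops; remaining 54 packets each add one t_tx.
Total = (4+55-1)·t_tx + 4·t_prop = 58·106.78 + 4·8.15 = 6230 μs.

6230 μs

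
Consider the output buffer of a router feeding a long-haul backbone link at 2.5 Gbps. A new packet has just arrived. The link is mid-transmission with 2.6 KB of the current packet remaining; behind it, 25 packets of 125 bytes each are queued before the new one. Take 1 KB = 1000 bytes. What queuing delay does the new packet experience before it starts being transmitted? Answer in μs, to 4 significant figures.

18.32 μs

Each queued packet: L/R = 1000/2500000000 = 0.4 μs.
25 queued → 10 μs.
Plus remaining 20800 bits of current packet: 8.32 μs.
Queuing delay = 18.32 μs.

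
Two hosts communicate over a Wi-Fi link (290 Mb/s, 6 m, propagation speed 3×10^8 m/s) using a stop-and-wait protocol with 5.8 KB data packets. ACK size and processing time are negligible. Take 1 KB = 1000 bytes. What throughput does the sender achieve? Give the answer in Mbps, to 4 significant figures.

t_tx = L/R = 46400/290000000 = 0.00016 s.
t_prop = 6/300000000 = 2e-08 s; RTT = 4e-08 s.
Cycle = t_tx + RTT = 0.00016004 s.
Throughput = L / cycle = 46400 / 0.00016004 = 289.9 Mbps.

289.9 Mbps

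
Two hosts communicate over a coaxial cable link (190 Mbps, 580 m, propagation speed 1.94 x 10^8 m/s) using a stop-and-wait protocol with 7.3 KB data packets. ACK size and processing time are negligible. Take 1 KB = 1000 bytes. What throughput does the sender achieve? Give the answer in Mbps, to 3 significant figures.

t_tx = L/R = 58400/190000000 = 0.000307368 s.
t_prop = 580/194000000 = 2.98969e-06 s; RTT = 5.97938e-06 s.
Cycle = t_tx + RTT = 0.000313348 s.
Throughput = L / cycle = 58400 / 0.000313348 = 186 Mbps.

186 Mbps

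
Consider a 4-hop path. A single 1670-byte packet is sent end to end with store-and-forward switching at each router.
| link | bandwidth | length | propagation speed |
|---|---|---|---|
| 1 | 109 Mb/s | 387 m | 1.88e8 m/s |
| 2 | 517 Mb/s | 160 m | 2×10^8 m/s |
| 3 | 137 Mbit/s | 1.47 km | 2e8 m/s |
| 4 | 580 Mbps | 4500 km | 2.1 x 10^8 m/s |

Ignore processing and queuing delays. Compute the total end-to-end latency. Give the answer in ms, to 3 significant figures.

L = 1670 × 8 = 13360 bits.
Transmission delays (L/R per hop): 0.122569, 0.0258414, 0.0975182, 0.0230345 ms; sum = 0.268963 ms.
Propagation delays (d/s per hop): 0.00205851, 0.0008, 0.00735, 21.4286 ms; sum = 21.4388 ms.
End-to-end = 21.7 ms.

21.7 ms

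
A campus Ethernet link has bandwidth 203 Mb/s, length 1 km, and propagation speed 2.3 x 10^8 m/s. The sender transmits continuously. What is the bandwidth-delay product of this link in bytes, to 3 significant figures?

Propagation delay = 1000 / 2.3e+08 = 4.34783e-06 s.
BDP = R × t_prop = 203000000 × 4.34783e-06 = 882.609 bits.
In bytes: 882.609/8 = 110 bytes.

110 bytes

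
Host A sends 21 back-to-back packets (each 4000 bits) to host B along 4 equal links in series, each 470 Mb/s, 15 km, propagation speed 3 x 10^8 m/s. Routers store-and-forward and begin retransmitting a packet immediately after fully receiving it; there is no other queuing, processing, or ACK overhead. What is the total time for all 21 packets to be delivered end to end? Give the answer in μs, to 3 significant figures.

404 μs

Per-hop transmission t_tx = L/R = 4000/470000000 = 8.51064 μs.
Per-hop propagation t_prop = 15000/300000000 = 50 μs.
Pipeline fill: first packet needs 4·t_tx to clear all hops; remaining 20 packets each add one t_tx.
Total = (4+21-1)·t_tx + 4·t_prop = 24·8.51064 + 4·50 = 404 μs.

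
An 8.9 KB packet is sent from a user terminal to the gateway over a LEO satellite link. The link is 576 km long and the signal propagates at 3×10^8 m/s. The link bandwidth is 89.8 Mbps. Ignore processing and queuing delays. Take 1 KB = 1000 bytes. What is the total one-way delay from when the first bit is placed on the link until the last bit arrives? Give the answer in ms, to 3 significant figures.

2.71 ms

L = 71200 bits.
Transmission delay = L/R = 71200 / 89800000 = 0.792873 ms.
Propagation delay = d/s = 576000 m / 300000000 m/s = 1.92 ms.
Total = 2.71 ms.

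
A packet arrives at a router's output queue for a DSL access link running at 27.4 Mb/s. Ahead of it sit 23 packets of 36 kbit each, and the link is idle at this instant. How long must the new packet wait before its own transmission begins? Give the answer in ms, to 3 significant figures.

Each queued packet: L/R = 36000/27400000 = 1.31387 ms.
23 queued → 30.219 ms.
Queuing delay = 30.2 ms.

30.2 ms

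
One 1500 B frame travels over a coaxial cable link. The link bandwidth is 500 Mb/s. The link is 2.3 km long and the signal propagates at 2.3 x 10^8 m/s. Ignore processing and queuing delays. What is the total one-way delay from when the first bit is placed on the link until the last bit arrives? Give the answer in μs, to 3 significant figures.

34.0 μs

L = 1500 × 8 = 12000 bits.
Transmission delay = L/R = 12000 / 500000000 = 24 μs.
Propagation delay = d/s = 2300 m / 2.3e+08 m/s = 10 μs.
Total = 34.0 μs.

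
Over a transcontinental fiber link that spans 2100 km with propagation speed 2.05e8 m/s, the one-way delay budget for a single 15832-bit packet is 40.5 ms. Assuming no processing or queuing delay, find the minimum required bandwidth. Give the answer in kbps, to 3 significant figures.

Propagation delay = 2100000 / 2.05e+08 = 10.2439 ms.
Transmission budget = 40.5 − 10.2439 = 30.2561 ms.
R ≥ L / t_tx = 15832 bits / 0.0302561 s = 523 kbps.

523 kbps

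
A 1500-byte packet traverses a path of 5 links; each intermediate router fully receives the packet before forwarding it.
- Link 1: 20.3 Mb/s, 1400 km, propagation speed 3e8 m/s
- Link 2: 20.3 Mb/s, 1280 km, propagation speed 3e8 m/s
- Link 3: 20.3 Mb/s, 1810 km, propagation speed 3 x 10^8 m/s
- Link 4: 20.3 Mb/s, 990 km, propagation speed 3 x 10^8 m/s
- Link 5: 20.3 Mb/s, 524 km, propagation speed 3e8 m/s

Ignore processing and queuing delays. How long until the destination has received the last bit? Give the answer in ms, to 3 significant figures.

23.0 ms

L = 1500 × 8 = 12000 bits.
Transmission delay per hop = L/R = 12000/20300000 = 0.591133 ms; 5 hops → 2.95567 ms.
Propagation delays (d/s per hop): 4.66667, 4.26667, 6.03333, 3.3, 1.74667 ms; sum = 20.0133 ms.
End-to-end = 23.0 ms.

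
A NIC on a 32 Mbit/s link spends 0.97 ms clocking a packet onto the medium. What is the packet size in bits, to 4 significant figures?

L = R × t_tx = 32000000 b/s × 0.00097 s = 31040 bits.

31040 bits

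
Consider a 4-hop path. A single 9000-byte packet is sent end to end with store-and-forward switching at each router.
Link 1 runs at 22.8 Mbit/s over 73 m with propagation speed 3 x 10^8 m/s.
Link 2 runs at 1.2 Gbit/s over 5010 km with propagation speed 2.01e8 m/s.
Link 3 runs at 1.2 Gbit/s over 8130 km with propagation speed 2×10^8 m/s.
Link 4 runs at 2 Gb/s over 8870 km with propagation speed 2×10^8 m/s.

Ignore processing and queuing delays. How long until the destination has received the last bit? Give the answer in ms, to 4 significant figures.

L = 9000 × 8 = 72000 bits.
Transmission delays (L/R per hop): 3.15789, 0.06, 0.06, 0.036 ms; sum = 3.31389 ms.
Propagation delays (d/s per hop): 0.000243333, 24.9254, 40.65, 44.35 ms; sum = 109.926 ms.
End-to-end = 113.2 ms.

113.2 ms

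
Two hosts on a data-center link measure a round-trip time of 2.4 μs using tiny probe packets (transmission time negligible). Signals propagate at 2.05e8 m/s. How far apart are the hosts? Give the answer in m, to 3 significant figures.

246 m

One-way propagation = RTT/2 = 1.2 μs.
d = s × t = 2.05e+08 × 1.2e-06 = 246 m.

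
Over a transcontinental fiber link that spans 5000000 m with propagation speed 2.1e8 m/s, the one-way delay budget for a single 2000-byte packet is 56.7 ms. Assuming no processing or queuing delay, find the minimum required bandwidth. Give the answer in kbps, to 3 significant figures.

486 kbps

L = 16000 bits.
Propagation delay = 5000000 / 210000000 = 23.8095 ms.
Transmission budget = 56.7 − 23.8095 = 32.8905 ms.
R ≥ L / t_tx = 16000 bits / 0.0328905 s = 486 kbps.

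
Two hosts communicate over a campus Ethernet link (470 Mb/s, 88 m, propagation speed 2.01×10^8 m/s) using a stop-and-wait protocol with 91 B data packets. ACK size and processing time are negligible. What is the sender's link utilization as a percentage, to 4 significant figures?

t_tx = L/R = 728/470000000 = 1.54894e-06 s.
t_prop = 88/2.01e+08 = 4.37811e-07 s; RTT = 8.75622e-07 s.
Cycle = t_tx + RTT = 2.42456e-06 s.
Utilization = t_tx / cycle = 1.54894e-06/2.42456e-06 = 63.89 %.

63.89 %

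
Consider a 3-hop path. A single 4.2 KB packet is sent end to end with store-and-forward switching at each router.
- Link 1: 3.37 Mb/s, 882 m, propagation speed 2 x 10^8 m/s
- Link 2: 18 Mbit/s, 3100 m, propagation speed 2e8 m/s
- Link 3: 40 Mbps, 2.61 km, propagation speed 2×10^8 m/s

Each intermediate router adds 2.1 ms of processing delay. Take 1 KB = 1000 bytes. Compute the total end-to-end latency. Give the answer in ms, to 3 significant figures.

L = 33600 bits.
Transmission delays (L/R per hop): 9.97033, 1.86667, 0.84 ms; sum = 12.677 ms.
Propagation delays (d/s per hop): 0.00441, 0.0155, 0.01305 ms; sum = 0.03296 ms.
Processing at 2 router(s): 2 × 2.1 ms = 4.2 ms.
End-to-end = 16.9 ms.

16.9 ms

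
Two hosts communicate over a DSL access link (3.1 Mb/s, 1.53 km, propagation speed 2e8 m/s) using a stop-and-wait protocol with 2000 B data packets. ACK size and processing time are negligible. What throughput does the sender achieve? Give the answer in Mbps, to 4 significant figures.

3.091 Mbps

t_tx = L/R = 16000/3100000 = 0.00516129 s.
t_prop = 1530/200000000 = 7.65e-06 s; RTT = 1.53e-05 s.
Cycle = t_tx + RTT = 0.00517659 s.
Throughput = L / cycle = 16000 / 0.00517659 = 3.091 Mbps.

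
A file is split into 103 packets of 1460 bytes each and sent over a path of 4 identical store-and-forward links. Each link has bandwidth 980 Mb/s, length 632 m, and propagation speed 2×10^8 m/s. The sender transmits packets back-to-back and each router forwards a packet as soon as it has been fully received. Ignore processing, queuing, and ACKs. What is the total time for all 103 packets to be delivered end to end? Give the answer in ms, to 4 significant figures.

Per-hop transmission t_tx = L/R = 11680/980000000 = 0.0119184 ms.
Per-hop propagation t_prop = 632/200000000 = 0.00316 ms.
Pipeline fill: first packet needs 4·t_tx to clear all hops; remaining 102 packets each add one t_tx.
Total = (4+103-1)·t_tx + 4·t_prop = 106·0.0119184 + 4·0.00316 = 1.276 ms.

1.276 ms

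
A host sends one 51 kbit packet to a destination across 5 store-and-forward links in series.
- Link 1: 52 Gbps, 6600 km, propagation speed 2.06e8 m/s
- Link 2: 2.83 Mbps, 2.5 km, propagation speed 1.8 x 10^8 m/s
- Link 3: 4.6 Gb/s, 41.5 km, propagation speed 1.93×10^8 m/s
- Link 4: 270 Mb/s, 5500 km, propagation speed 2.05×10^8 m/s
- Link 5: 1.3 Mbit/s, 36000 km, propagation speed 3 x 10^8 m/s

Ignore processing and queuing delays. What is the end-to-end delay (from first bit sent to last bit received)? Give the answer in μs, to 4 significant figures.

236500 μs

L = 51000 bits.
Transmission delays (L/R per hop): 0.980769, 18021.2, 11.087, 188.889, 39230.8 μs; sum = 57452.9 μs.
Propagation delays (d/s per hop): 32038.8, 13.8889, 215.026, 26829.3, 120000 μs; sum = 179097 μs.
End-to-end = 236500 μs.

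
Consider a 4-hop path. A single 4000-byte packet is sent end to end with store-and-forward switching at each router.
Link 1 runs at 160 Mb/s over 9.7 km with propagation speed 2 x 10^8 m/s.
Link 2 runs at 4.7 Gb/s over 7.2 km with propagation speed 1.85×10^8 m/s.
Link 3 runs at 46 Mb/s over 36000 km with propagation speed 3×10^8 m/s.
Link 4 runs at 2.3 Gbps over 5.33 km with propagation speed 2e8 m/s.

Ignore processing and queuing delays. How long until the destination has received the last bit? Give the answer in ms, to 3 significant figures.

L = 4000 × 8 = 32000 bits.
Transmission delays (L/R per hop): 0.2, 0.00680851, 0.695652, 0.013913 ms; sum = 0.916374 ms.
Propagation delays (d/s per hop): 0.0485, 0.0389189, 120, 0.02665 ms; sum = 120.114 ms.
End-to-end = 121 ms.

121 ms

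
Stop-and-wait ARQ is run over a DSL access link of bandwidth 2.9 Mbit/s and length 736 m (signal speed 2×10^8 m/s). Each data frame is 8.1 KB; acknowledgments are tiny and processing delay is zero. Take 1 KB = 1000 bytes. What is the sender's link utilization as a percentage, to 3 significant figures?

100 %

t_tx = L/R = 64800/2900000 = 0.0223448 s.
t_prop = 736/200000000 = 3.68e-06 s; RTT = 7.36e-06 s.
Cycle = t_tx + RTT = 0.0223522 s.
Utilization = t_tx / cycle = 0.0223448/0.0223522 = 100 %.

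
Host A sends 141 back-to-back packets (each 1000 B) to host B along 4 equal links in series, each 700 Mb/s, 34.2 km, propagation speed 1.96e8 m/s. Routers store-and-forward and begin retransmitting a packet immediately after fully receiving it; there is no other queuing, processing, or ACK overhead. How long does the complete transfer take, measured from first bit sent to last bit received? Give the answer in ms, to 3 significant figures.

Per-hop transmission t_tx = L/R = 8000/700000000 = 0.0114286 ms.
Per-hop propagation t_prop = 34200/196000000 = 0.17449 ms.
Pipeline fill: first packet needs 4·t_tx to clear all hops; remaining 140 packets each add one t_tx.
Total = (4+141-1)·t_tx + 4·t_prop = 144·0.0114286 + 4·0.17449 = 2.34 ms.

2.34 ms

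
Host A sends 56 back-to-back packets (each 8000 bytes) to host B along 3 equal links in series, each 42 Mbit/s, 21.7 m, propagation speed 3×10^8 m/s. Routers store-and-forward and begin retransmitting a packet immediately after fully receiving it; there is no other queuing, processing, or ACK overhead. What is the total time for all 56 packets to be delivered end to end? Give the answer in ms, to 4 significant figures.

88.38 ms

Per-hop transmission t_tx = L/R = 64000/42000000 = 1.52381 ms.
Per-hop propagation t_prop = 21.7/300000000 = 7.23333e-05 ms.
Pipeline fill: first packet needs 3·t_tx to clear all hops; remaining 55 packets each add one t_tx.
Total = (3+56-1)·t_tx + 3·t_prop = 58·1.52381 + 3·7.23333e-05 = 88.38 ms.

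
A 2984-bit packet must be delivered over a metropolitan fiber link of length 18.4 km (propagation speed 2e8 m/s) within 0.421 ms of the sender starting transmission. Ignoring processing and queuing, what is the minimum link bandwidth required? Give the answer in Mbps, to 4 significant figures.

9.070 Mbps

Propagation delay = 18400 / 200000000 = 0.092 ms.
Transmission budget = 0.421 − 0.092 = 0.329 ms.
R ≥ L / t_tx = 2984 bits / 0.000329 s = 9.070 Mbps.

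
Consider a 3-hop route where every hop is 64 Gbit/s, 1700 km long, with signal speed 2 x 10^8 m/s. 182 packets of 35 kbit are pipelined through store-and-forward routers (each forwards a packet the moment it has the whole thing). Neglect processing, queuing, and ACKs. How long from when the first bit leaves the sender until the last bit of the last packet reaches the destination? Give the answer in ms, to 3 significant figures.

25.6 ms

Per-hop transmission t_tx = L/R = 35000/64000000000 = 0.000546875 ms.
Per-hop propagation t_prop = 1700000/200000000 = 8.5 ms.
Pipeline fill: first packet needs 3·t_tx to clear all hops; remaining 181 packets each add one t_tx.
Total = (3+182-1)·t_tx + 3·t_prop = 184·0.000546875 + 3·8.5 = 25.6 ms.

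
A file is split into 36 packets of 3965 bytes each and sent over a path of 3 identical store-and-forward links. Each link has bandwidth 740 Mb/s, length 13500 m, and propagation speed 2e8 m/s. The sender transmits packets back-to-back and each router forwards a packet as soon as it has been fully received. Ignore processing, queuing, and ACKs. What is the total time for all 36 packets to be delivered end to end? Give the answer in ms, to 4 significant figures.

1.831 ms

Per-hop transmission t_tx = L/R = 31720/740000000 = 0.0428649 ms.
Per-hop propagation t_prop = 13500/200000000 = 0.0675 ms.
Pipeline fill: first packet needs 3·t_tx to clear all hops; remaining 35 packets each add one t_tx.
Total = (3+36-1)·t_tx + 3·t_prop = 38·0.0428649 + 3·0.0675 = 1.831 ms.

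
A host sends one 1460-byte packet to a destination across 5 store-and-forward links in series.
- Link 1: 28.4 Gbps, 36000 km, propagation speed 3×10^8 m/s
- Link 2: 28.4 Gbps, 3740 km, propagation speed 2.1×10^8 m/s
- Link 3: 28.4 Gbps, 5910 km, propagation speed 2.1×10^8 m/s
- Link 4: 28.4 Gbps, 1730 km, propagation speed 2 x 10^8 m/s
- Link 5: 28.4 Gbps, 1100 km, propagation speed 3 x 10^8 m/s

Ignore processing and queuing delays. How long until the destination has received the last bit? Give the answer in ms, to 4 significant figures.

178.3 ms

L = 1460 × 8 = 11680 bits.
Transmission delay per hop = L/R = 11680/28400000000 = 0.000411268 ms; 5 hops → 0.00205634 ms.
Propagation delays (d/s per hop): 120, 17.8095, 28.1429, 8.65, 3.66667 ms; sum = 178.269 ms.
End-to-end = 178.3 ms.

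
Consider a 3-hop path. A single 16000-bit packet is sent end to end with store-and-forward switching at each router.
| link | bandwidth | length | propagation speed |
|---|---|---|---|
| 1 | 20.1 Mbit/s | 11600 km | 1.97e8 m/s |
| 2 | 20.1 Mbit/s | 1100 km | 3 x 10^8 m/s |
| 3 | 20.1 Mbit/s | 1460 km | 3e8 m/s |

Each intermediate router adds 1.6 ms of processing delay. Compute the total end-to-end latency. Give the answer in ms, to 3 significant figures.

Transmission delay per hop = L/R = 16000/20100000 = 0.79602 ms; 3 hops → 2.38806 ms.
Propagation delays (d/s per hop): 58.8832, 3.66667, 4.86667 ms; sum = 67.4166 ms.
Processing at 2 router(s): 2 × 1.6 ms = 3.2 ms.
End-to-end = 73.0 ms.

73.0 ms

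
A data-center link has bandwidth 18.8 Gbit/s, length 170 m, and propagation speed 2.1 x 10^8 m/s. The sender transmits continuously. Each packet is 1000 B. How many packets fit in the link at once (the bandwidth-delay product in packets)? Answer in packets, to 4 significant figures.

1.902 packets

Propagation delay = 170 / 210000000 = 8.09524e-07 s.
BDP = R × t_prop = 18800000000 × 8.09524e-07 = 15219 bits.
In packets of 8000 bits: 1.902 packets.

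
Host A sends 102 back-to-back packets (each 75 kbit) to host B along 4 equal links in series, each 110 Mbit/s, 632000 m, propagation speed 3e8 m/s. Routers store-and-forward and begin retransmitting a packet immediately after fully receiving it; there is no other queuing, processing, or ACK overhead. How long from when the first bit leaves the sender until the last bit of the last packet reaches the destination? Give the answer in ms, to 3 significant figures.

80.0 ms

Per-hop transmission t_tx = L/R = 75000/110000000 = 0.681818 ms.
Per-hop propagation t_prop = 632000/300000000 = 2.10667 ms.
Pipeline fill: first packet needs 4·t_tx to clear all hops; remaining 101 packets each add one t_tx.
Total = (4+102-1)·t_tx + 4·t_prop = 105·0.681818 + 4·2.10667 = 80.0 ms.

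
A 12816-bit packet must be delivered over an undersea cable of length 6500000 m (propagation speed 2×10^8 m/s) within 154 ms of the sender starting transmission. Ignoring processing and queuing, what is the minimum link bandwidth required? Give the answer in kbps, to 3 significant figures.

105 kbps

Propagation delay = 6500000 / 200000000 = 32.5 ms.
Transmission budget = 154 − 32.5 = 121.5 ms.
R ≥ L / t_tx = 12816 bits / 0.1215 s = 105 kbps.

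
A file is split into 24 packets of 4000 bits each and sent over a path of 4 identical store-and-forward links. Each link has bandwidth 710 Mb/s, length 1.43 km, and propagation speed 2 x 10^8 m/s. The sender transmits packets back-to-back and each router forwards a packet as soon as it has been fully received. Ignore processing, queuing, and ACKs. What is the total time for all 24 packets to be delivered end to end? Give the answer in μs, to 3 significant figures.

181 μs

Per-hop transmission t_tx = L/R = 4000/710000000 = 5.6338 μs.
Per-hop propagation t_prop = 1430/200000000 = 7.15 μs.
Pipeline fill: first packet needs 4·t_tx to clear all hops; remaining 23 packets each add one t_tx.
Total = (4+24-1)·t_tx + 4·t_prop = 27·5.6338 + 4·7.15 = 181 μs.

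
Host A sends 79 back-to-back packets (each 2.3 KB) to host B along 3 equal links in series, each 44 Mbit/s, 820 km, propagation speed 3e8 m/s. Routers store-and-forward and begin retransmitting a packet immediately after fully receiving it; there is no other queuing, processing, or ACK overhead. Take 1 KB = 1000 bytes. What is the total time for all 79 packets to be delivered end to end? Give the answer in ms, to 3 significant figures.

42.1 ms

Per-hop transmission t_tx = L/R = 18400/44000000 = 0.418182 ms.
Per-hop propagation t_prop = 820000/300000000 = 2.73333 ms.
Pipeline fill: first packet needs 3·t_tx to clear all hops; remaining 78 packets each add one t_tx.
Total = (3+79-1)·t_tx + 3·t_prop = 81·0.418182 + 3·2.73333 = 42.1 ms.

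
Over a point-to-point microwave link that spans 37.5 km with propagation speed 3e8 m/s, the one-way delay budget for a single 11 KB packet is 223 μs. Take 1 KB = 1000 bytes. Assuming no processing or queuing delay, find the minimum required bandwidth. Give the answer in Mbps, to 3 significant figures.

898 Mbps

L = 88000 bits.
Propagation delay = 37500 / 300000000 = 125 μs.
Transmission budget = 223 − 125 = 98 μs.
R ≥ L / t_tx = 88000 bits / 9.8e-05 s = 898 Mbps.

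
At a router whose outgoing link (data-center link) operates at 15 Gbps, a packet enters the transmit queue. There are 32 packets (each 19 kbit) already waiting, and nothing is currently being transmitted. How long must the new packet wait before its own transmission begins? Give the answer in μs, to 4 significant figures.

40.53 μs

Each queued packet: L/R = 19000/15000000000 = 1.26667 μs.
32 queued → 40.5333 μs.
Queuing delay = 40.53 μs.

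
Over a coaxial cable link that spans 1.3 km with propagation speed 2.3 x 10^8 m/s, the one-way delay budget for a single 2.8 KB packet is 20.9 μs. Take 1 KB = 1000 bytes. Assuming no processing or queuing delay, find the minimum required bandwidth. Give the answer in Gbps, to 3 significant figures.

1.47 Gbps

L = 22400 bits.
Propagation delay = 1300 / 2.3e+08 = 5.65217 μs.
Transmission budget = 20.9 − 5.65217 = 15.2478 μs.
R ≥ L / t_tx = 22400 bits / 1.52478e-05 s = 1.47 Gbps.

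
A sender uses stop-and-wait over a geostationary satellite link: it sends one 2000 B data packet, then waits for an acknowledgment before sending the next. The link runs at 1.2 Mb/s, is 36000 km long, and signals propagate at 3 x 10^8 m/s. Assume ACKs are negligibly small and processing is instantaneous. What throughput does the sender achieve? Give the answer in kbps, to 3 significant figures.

63.2 kbps

t_tx = L/R = 16000/1200000 = 0.0133333 s.
t_prop = 36000000/300000000 = 0.12 s; RTT = 0.24 s.
Cycle = t_tx + RTT = 0.253333 s.
Throughput = L / cycle = 16000 / 0.253333 = 63.2 kbps.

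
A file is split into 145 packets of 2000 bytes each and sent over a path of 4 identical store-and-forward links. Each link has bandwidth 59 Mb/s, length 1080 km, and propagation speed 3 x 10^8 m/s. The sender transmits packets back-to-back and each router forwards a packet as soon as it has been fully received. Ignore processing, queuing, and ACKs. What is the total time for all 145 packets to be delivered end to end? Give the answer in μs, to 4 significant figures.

54540 μs

Per-hop transmission t_tx = L/R = 16000/59000000 = 271.186 μs.
Per-hop propagation t_prop = 1080000/300000000 = 3600 μs.
Pipeline fill: first packet needs 4·t_tx to clear all hops; remaining 144 packets each add one t_tx.
Total = (4+145-1)·t_tx + 4·t_prop = 148·271.186 + 4·3600 = 54540 μs.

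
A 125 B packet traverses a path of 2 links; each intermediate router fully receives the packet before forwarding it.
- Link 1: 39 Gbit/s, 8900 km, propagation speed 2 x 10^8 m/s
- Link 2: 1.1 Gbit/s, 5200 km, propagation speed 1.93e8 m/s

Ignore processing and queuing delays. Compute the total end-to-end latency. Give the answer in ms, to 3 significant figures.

71.4 ms

L = 125 × 8 = 1000 bits.
Transmission delays (L/R per hop): 2.5641e-05, 0.000909091 ms; sum = 0.000934732 ms.
Propagation delays (d/s per hop): 44.5, 26.943 ms; sum = 71.443 ms.
End-to-end = 71.4 ms.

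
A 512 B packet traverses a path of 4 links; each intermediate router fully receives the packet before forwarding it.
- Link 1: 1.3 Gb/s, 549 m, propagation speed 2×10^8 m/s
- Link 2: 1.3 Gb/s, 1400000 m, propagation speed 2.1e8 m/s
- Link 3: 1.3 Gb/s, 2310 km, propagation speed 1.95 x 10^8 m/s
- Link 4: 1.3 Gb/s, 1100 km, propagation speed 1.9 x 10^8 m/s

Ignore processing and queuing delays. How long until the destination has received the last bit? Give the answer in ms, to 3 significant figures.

24.3 ms

L = 512 × 8 = 4096 bits.
Transmission delay per hop = L/R = 4096/1300000000 = 0.00315077 ms; 4 hops → 0.0126031 ms.
Propagation delays (d/s per hop): 0.002745, 6.66667, 11.8462, 5.78947 ms; sum = 24.305 ms.
End-to-end = 24.3 ms.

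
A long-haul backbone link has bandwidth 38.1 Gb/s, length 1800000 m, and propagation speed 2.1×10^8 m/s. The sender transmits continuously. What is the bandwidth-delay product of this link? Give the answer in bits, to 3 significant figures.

327000000 bits

Propagation delay = 1800000 / 210000000 = 0.00857143 s.
BDP = R × t_prop = 38100000000 × 0.00857143 = 326571000 bits.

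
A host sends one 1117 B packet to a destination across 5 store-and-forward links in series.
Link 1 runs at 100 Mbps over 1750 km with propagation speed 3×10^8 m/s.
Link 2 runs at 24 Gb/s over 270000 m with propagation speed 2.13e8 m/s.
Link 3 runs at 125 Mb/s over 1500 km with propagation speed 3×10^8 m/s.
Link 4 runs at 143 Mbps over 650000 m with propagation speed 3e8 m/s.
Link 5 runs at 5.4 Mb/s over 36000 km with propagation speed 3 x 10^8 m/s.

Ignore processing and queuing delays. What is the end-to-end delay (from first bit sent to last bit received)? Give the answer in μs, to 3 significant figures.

136000 μs

L = 1117 × 8 = 8936 bits.
Transmission delays (L/R per hop): 89.36, 0.372333, 71.488, 62.4895, 1654.81 μs; sum = 1878.52 μs.
Propagation delays (d/s per hop): 5833.33, 1267.61, 5000, 2166.67, 120000 μs; sum = 134268 μs.
End-to-end = 136000 μs.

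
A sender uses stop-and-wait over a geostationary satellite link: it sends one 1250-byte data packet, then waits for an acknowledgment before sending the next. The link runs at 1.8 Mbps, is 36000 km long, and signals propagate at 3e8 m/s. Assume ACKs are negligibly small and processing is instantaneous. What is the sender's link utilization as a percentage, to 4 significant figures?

2.262 %

t_tx = L/R = 10000/1800000 = 0.00555556 s.
t_prop = 36000000/300000000 = 0.12 s; RTT = 0.24 s.
Cycle = t_tx + RTT = 0.245556 s.
Utilization = t_tx / cycle = 0.00555556/0.245556 = 2.262 %.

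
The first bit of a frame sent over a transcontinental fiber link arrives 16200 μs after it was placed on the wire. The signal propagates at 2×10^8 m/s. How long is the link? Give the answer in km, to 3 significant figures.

3240 km

d = s × t_prop = 200000000 × 0.0162 = 3240 km.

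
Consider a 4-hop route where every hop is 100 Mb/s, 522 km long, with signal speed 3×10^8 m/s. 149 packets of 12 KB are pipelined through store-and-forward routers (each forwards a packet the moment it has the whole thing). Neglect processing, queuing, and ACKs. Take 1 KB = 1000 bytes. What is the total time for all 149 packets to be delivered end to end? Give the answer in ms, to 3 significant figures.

Per-hop transmission t_tx = L/R = 96000/100000000 = 0.96 ms.
Per-hop propagation t_prop = 522000/300000000 = 1.74 ms.
Pipeline fill: first packet needs 4·t_tx to clear all hops; remaining 148 packets each add one t_tx.
Total = (4+149-1)·t_tx + 4·t_prop = 152·0.96 + 4·1.74 = 153 ms.

153 ms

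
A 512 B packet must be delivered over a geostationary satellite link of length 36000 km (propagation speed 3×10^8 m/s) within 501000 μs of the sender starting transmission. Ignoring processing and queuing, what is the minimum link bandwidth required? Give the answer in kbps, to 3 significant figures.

L = 4096 bits.
Propagation delay = 36000000 / 300000000 = 120000 μs.
Transmission budget = 501000 − 120000 = 381000 μs.
R ≥ L / t_tx = 4096 bits / 0.381 s = 10.8 kbps.

10.8 kbps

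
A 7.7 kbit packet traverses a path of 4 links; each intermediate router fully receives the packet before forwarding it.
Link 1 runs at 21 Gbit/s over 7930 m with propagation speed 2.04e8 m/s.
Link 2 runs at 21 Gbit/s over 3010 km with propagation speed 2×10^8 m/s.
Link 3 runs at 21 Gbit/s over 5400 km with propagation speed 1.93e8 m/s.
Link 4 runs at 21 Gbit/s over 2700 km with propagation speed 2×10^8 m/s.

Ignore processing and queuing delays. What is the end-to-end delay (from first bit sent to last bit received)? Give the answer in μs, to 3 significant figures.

L = 7700 bits.
Transmission delay per hop = L/R = 7700/21000000000 = 0.366667 μs; 4 hops → 1.46667 μs.
Propagation delays (d/s per hop): 38.8725, 15050, 27979.3, 13500 μs; sum = 56568.1 μs.
End-to-end = 56600 μs.

56600 μs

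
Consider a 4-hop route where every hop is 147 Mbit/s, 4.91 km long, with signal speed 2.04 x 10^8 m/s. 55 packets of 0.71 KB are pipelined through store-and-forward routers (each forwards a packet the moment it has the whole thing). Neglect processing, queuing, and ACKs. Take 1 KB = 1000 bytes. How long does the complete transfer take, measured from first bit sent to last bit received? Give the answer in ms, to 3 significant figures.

2.34 ms

Per-hop transmission t_tx = L/R = 5680/147000000 = 0.0386395 ms.
Per-hop propagation t_prop = 4910/204000000 = 0.0240686 ms.
Pipeline fill: first packet needs 4·t_tx to clear all hops; remaining 54 packets each add one t_tx.
Total = (4+55-1)·t_tx + 4·t_prop = 58·0.0386395 + 4·0.0240686 = 2.34 ms.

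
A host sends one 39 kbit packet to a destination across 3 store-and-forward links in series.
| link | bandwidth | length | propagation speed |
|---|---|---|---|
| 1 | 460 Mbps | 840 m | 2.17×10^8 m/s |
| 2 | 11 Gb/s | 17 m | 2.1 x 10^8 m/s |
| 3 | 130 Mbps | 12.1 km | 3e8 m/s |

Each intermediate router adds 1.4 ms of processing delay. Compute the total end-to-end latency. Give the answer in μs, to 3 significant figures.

3230 μs

L = 39000 bits.
Transmission delays (L/R per hop): 84.7826, 3.54545, 300 μs; sum = 388.328 μs.
Propagation delays (d/s per hop): 3.87097, 0.0809524, 40.3333 μs; sum = 44.2853 μs.
Processing at 2 router(s): 2 × 1.4 ms = 2800 μs.
End-to-end = 3230 μs.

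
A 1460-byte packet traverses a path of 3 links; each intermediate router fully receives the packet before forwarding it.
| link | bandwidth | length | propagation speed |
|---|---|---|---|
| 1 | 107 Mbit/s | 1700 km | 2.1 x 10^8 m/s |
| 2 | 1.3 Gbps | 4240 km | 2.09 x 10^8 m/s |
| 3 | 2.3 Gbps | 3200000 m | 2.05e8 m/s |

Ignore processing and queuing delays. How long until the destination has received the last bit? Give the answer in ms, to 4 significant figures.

L = 1460 × 8 = 11680 bits.
Transmission delays (L/R per hop): 0.109159, 0.00898462, 0.00507826 ms; sum = 0.123222 ms.
Propagation delays (d/s per hop): 8.09524, 20.2871, 15.6098 ms; sum = 43.9921 ms.
End-to-end = 44.12 ms.

44.12 ms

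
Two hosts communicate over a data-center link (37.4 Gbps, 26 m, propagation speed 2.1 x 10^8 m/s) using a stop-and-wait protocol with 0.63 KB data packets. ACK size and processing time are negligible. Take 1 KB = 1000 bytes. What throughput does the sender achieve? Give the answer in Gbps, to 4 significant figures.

13.18 Gbps

t_tx = L/R = 5040/37400000000 = 1.34759e-07 s.
t_prop = 26/210000000 = 1.2381e-07 s; RTT = 2.47619e-07 s.
Cycle = t_tx + RTT = 3.82378e-07 s.
Throughput = L / cycle = 5040 / 3.82378e-07 = 13.18 Gbps.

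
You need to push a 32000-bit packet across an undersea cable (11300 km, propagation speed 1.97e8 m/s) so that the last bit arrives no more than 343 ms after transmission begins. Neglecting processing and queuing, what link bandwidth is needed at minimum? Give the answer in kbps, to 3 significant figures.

112 kbps

Propagation delay = 11300000 / 197000000 = 57.3604 ms.
Transmission budget = 343 − 57.3604 = 285.64 ms.
R ≥ L / t_tx = 32000 bits / 0.28564 s = 112 kbps.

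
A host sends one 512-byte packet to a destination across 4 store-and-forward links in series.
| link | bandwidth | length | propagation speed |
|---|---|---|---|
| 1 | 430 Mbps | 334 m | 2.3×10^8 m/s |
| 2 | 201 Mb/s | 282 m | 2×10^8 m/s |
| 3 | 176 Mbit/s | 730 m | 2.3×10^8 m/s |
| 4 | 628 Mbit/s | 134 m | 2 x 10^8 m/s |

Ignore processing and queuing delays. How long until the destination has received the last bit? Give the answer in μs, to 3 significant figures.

66.4 μs

L = 512 × 8 = 4096 bits.
Transmission delays (L/R per hop): 9.52558, 20.3781, 23.2727, 6.52229 μs; sum = 59.6987 μs.
Propagation delays (d/s per hop): 1.45217, 1.41, 3.17391, 0.67 μs; sum = 6.70609 μs.
End-to-end = 66.4 μs.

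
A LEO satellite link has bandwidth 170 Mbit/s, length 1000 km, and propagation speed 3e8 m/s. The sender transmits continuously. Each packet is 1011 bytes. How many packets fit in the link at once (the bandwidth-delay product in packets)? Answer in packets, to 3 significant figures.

Propagation delay = 1000000 / 300000000 = 0.00333333 s.
BDP = R × t_prop = 170000000 × 0.00333333 = 566667 bits.
In packets of 8088 bits: 70.1 packets.

70.1 packets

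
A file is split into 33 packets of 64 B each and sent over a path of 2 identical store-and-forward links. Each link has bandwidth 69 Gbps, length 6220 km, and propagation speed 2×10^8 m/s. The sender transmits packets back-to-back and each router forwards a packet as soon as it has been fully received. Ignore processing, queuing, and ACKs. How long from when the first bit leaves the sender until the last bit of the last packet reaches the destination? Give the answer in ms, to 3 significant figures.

Per-hop transmission t_tx = L/R = 512/69000000000 = 7.42029e-06 ms.
Per-hop propagation t_prop = 6220000/200000000 = 31.1 ms.
Pipeline fill: first packet needs 2·t_tx to clear all hops; remaining 32 packets each add one t_tx.
Total = (2+33-1)·t_tx + 2·t_prop = 34·7.42029e-06 + 2·31.1 = 62.2 ms.

62.2 ms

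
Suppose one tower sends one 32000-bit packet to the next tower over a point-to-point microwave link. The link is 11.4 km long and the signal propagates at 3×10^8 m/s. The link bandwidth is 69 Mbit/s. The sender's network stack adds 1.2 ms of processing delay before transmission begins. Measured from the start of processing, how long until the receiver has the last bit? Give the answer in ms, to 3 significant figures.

Transmission delay = L/R = 32000 / 69000000 = 0.463768 ms.
Propagation delay = d/s = 11400 m / 300000000 m/s = 0.038 ms.
Plus processing delay 1.2 ms = 1.2 ms.
Total = 1.70 ms.

1.70 ms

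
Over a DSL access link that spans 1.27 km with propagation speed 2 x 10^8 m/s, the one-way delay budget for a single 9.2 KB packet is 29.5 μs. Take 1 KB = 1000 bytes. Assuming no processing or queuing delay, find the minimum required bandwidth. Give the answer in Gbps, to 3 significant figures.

3.18 Gbps

L = 73600 bits.
Propagation delay = 1270 / 200000000 = 6.35 μs.
Transmission budget = 29.5 − 6.35 = 23.15 μs.
R ≥ L / t_tx = 73600 bits / 2.315e-05 s = 3.18 Gbps.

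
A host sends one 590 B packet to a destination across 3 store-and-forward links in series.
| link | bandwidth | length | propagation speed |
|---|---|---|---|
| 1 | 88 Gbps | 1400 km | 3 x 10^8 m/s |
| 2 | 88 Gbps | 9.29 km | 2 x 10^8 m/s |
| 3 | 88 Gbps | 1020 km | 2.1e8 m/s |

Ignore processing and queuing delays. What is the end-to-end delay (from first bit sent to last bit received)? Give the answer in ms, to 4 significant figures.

L = 590 × 8 = 4720 bits.
Transmission delay per hop = L/R = 4720/88000000000 = 5.36364e-05 ms; 3 hops → 0.000160909 ms.
Propagation delays (d/s per hop): 4.66667, 0.04645, 4.85714 ms; sum = 9.57026 ms.
End-to-end = 9.570 ms.

9.570 ms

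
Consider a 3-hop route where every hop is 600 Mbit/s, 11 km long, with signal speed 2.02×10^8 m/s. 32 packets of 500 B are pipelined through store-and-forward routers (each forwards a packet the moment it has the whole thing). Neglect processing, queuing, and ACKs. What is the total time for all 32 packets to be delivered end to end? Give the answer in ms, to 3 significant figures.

Per-hop transmission t_tx = L/R = 4000/600000000 = 0.00666667 ms.
Per-hop propagation t_prop = 11000/202000000 = 0.0544554 ms.
Pipeline fill: first packet needs 3·t_tx to clear all hops; remaining 31 packets each add one t_tx.
Total = (3+32-1)·t_tx + 3·t_prop = 34·0.00666667 + 3·0.0544554 = 0.390 ms.

0.390 ms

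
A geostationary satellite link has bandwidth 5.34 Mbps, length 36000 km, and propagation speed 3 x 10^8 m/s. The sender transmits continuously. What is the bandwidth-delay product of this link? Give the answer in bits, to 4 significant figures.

640800 bits

Propagation delay = 36000000 / 300000000 = 0.12 s.
BDP = R × t_prop = 5340000 × 0.12 = 640800 bits.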